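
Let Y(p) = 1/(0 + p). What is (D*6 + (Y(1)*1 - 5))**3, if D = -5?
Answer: -39304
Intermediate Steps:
Y(p) = 1/p
(D*6 + (Y(1)*1 - 5))**3 = (-5*6 + (1/1 - 5))**3 = (-30 + (1*1 - 5))**3 = (-30 + (1 - 5))**3 = (-30 - 4)**3 = (-34)**3 = -39304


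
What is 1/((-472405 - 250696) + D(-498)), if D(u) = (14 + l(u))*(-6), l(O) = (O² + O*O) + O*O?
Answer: -1/5187257 ≈ -1.9278e-7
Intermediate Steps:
l(O) = 3*O² (l(O) = (O² + O²) + O² = 2*O² + O² = 3*O²)
D(u) = -84 - 18*u² (D(u) = (14 + 3*u²)*(-6) = -84 - 18*u²)
1/((-472405 - 250696) + D(-498)) = 1/((-472405 - 250696) + (-84 - 18*(-498)²)) = 1/(-723101 + (-84 - 18*248004)) = 1/(-723101 + (-84 - 4464072)) = 1/(-723101 - 4464156) = 1/(-5187257) = -1/5187257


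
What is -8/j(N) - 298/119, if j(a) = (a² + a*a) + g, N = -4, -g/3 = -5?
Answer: -14958/5593 ≈ -2.6744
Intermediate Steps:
g = 15 (g = -3*(-5) = 15)
j(a) = 15 + 2*a² (j(a) = (a² + a*a) + 15 = (a² + a²) + 15 = 2*a² + 15 = 15 + 2*a²)
-8/j(N) - 298/119 = -8/(15 + 2*(-4)²) - 298/119 = -8/(15 + 2*16) - 298*1/119 = -8/(15 + 32) - 298/119 = -8/47 - 298/119 = -14958/5593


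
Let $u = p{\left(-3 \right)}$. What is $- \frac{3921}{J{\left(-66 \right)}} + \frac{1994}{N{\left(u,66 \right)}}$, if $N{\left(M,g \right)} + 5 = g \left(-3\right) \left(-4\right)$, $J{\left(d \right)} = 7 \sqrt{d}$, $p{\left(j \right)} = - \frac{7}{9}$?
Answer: $\frac{1994}{787} + \frac{1307 i \sqrt{66}}{154} \approx 2.5337 + 68.949 i$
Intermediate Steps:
$p{\left(j \right)} = - \frac{7}{9}$ ($p{\left(j \right)} = \left(-7\right) \frac{1}{9} = - \frac{7}{9}$)
$u = - \frac{7}{9} \approx -0.77778$
$N{\left(M,g \right)} = -5 + 12 g$ ($N{\left(M,g \right)} = -5 + g \left(-3\right) \left(-4\right) = -5 + - 3 g \left(-4\right) = -5 + 12 g$)
$- \frac{3921}{J{\left(-66 \right)}} + \frac{1994}{N{\left(u,66 \right)}} = - \frac{3921}{7 \sqrt{-66}} + \frac{1994}{-5 + 12 \cdot 66} = - \frac{3921}{7 i \sqrt{66}} + \frac{1994}{-5 + 792} = - \frac{3921}{7 i \sqrt{66}} + \frac{1994}{787} = - 3921 \left(- \frac{i \sqrt{66}}{462}\right) + 1994 \cdot \frac{1}{787} = \frac{1307 i \sqrt{66}}{154} + \frac{1994}{787} = \frac{1994}{787} + \frac{1307 i \sqrt{66}}{154}$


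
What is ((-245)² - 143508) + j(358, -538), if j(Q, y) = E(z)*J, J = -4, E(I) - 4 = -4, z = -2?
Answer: -83483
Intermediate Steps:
E(I) = 0 (E(I) = 4 - 4 = 0)
j(Q, y) = 0 (j(Q, y) = 0*(-4) = 0)
((-245)² - 143508) + j(358, -538) = ((-245)² - 143508) + 0 = (60025 - 143508) + 0 = -83483 + 0 = -83483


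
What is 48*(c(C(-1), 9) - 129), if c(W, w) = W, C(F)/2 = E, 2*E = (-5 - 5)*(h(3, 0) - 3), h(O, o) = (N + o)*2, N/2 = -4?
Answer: 2928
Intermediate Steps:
N = -8 (N = 2*(-4) = -8)
h(O, o) = -16 + 2*o (h(O, o) = (-8 + o)*2 = -16 + 2*o)
E = 95 (E = ((-5 - 5)*((-16 + 2*0) - 3))/2 = (-10*((-16 + 0) - 3))/2 = (-10*(-16 - 3))/2 = (-10*(-19))/2 = (½)*190 = 95)
C(F) = 190 (C(F) = 2*95 = 190)
48*(c(C(-1), 9) - 129) = 48*(190 - 129) = 48*61 = 2928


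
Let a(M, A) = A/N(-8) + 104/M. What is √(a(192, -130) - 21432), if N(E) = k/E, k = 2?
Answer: 25*I*√4818/12 ≈ 144.61*I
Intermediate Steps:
N(E) = 2/E
a(M, A) = -4*A + 104/M (a(M, A) = A/((2/(-8))) + 104/M = A/((2*(-⅛))) + 104/M = A/(-¼) + 104/M = A*(-4) + 104/M = -4*A + 104/M)
√(a(192, -130) - 21432) = √((-4*(-130) + 104/192) - 21432) = √((520 + 104*(1/192)) - 21432) = √((520 + 13/24) - 21432) = √(12493/24 - 21432) = √(-501875/24) = 25*I*√4818/12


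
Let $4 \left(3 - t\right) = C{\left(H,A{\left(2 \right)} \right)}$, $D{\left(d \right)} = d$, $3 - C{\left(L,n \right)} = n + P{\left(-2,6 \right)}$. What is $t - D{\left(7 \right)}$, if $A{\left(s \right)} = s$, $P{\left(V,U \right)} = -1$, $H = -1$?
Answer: $- \frac{9}{2} \approx -4.5$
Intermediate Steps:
$C{\left(L,n \right)} = 4 - n$ ($C{\left(L,n \right)} = 3 - \left(n - 1\right) = 3 - \left(-1 + n\right) = 4 - n$)
$t = \frac{5}{2}$ ($t = 3 - \frac{4 - 2}{4} = 3 - \frac{1}{2} = \frac{5}{2} \approx 2.5$)
$t - D{\left(7 \right)} = \frac{5}{2} - 7 = - \frac{9}{2}$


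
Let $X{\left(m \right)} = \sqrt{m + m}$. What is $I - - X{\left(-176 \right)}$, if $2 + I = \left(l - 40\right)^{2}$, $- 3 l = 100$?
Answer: $\frac{48382}{9} + 4 i \sqrt{22} \approx 5375.8 + 18.762 i$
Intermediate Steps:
$l = - \frac{100}{3}$ ($l = \left(- \frac{1}{3}\right) 100 = - \frac{100}{3} \approx -33.333$)
$X{\left(m \right)} = \sqrt{2} \sqrt{m}$ ($X{\left(m \right)} = \sqrt{2 m} = \sqrt{2} \sqrt{m}$)
$I = \frac{48382}{9}$ ($I = -2 + \left(- \frac{100}{3} - 40\right)^{2} = -2 + \left(- \frac{220}{3}\right)^{2} = -2 + \frac{48400}{9} = \frac{48382}{9} \approx 5375.8$)
$I - - X{\left(-176 \right)} = \frac{48382}{9} - - \sqrt{2} \sqrt{-176} = \frac{48382}{9} - - \sqrt{2} \cdot 4 i \sqrt{11} = \frac{48382}{9} - - 4 i \sqrt{22} = \frac{48382}{9} + 4 i \sqrt{22}$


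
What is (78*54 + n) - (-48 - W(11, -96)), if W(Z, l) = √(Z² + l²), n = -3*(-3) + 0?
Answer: 4269 + √9337 ≈ 4365.6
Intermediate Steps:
n = 9 (n = 9 + 0 = 9)
(78*54 + n) - (-48 - W(11, -96)) = (78*54 + 9) - (-48 - √(11² + (-96)²)) = (4212 + 9) - (-48 - √(121 + 9216)) = 4221 - (-48 - √9337) = 4221 + (48 + √9337) = 4269 + √9337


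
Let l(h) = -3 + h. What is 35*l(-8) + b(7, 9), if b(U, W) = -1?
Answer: -386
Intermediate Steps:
35*l(-8) + b(7, 9) = 35*(-3 - 8) - 1 = 35*(-11) - 1 = -385 - 1 = -386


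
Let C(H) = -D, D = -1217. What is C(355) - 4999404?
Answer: -4998187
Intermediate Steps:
C(H) = 1217 (C(H) = -1*(-1217) = 1217)
C(355) - 4999404 = 1217 - 4999404 = -4998187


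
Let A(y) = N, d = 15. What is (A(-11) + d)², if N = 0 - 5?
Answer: 100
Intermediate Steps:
N = -5
A(y) = -5
(A(-11) + d)² = (-5 + 15)² = 10² = 100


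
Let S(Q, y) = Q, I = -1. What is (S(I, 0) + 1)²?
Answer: 0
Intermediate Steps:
(S(I, 0) + 1)² = (-1 + 1)² = 0² = 0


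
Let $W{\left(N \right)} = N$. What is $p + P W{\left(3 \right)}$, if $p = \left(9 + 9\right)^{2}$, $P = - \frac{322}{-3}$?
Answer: $646$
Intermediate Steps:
$P = \frac{322}{3}$ ($P = \left(-322\right) \left(- \frac{1}{3}\right) = \frac{322}{3} \approx 107.33$)
$p = 324$ ($p = 18^{2} = 324$)
$p + P W{\left(3 \right)} = 324 + \frac{322}{3} \cdot 3 = 324 + 322 = 646$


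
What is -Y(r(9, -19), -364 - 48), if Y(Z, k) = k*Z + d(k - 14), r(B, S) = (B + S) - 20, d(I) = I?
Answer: -11934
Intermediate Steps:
r(B, S) = -20 + B + S
Y(Z, k) = -14 + k + Z*k (Y(Z, k) = k*Z + (k - 14) = Z*k + (-14 + k) = -14 + k + Z*k)
-Y(r(9, -19), -364 - 48) = -(-14 + (-364 - 48) + (-20 + 9 - 19)*(-364 - 48)) = -(-14 - 412 - 30*(-412)) = -(-14 - 412 + 12360) = -1*11934 = -11934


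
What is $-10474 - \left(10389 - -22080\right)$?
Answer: $-42943$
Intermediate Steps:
$-10474 - \left(10389 - -22080\right) = -10474 - \left(10389 + 22080\right) = -10474 - 32469 = -42943$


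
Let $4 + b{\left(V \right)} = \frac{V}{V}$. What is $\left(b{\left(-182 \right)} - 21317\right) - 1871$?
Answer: $-23191$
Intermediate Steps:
$b{\left(V \right)} = -3$ ($b{\left(V \right)} = -4 + \frac{V}{V} = -4 + 1 = -3$)
$\left(b{\left(-182 \right)} - 21317\right) - 1871 = \left(-3 - 21317\right) - 1871 = -21320 - 1871 = -23191$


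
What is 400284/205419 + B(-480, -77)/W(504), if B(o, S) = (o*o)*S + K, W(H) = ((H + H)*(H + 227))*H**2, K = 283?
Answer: 24972661667834563/12816172315505664 ≈ 1.9485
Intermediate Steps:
W(H) = 2*H**3*(227 + H) (W(H) = ((2*H)*(227 + H))*H**2 = (2*H*(227 + H))*H**2 = 2*H**3*(227 + H))
B(o, S) = 283 + S*o**2 (B(o, S) = (o*o)*S + 283 = o**2*S + 283 = S*o**2 + 283 = 283 + S*o**2)
400284/205419 + B(-480, -77)/W(504) = 400284/205419 + (283 - 77*(-480)**2)/((2*504**3*(227 + 504))) = 400284*(1/205419) + (283 - 77*230400)/((2*128024064*731)) = 133428/68473 + (283 - 17740800)/187171181568 = 133428/68473 - 17740517*1/187171181568 = 133428/68473 - 17740517/187171181568 = 24972661667834563/12816172315505664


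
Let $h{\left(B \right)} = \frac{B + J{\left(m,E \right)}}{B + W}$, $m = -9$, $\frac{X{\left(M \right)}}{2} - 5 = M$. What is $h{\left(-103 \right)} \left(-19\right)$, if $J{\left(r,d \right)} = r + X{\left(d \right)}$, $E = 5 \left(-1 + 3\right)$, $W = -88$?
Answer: $- \frac{1558}{191} \approx -8.1571$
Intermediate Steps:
$X{\left(M \right)} = 10 + 2 M$
$E = 10$ ($E = 5 \cdot 2 = 10$)
$J{\left(r,d \right)} = 10 + r + 2 d$ ($J{\left(r,d \right)} = r + \left(10 + 2 d\right) = 10 + r + 2 d$)
$h{\left(B \right)} = \frac{21 + B}{-88 + B}$ ($h{\left(B \right)} = \frac{B + \left(10 - 9 + 2 \cdot 10\right)}{B - 88} = \frac{B + \left(10 - 9 + 20\right)}{-88 + B} = \frac{B + 21}{-88 + B} = \frac{21 + B}{-88 + B}$)
$h{\left(-103 \right)} \left(-19\right) = \frac{21 - 103}{-88 - 103} \left(-19\right) = \frac{1}{-191} \left(-82\right) \left(-19\right) = \left(- \frac{1}{191}\right) \left(-82\right) \left(-19\right) = \frac{82}{191} \left(-19\right) = - \frac{1558}{191}$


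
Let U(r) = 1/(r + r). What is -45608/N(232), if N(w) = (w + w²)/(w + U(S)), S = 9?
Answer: -23813077/121626 ≈ -195.79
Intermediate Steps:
U(r) = 1/(2*r)
N(w) = (w + w²)/(1/18 + w) (N(w) = (w + w²)/(w + (½)/9) = (w + w²)/(w + (½)*(⅑)) = (w + w²)/(w + 1/18) = (w + w²)/(1/18 + w))
-45608/N(232) = -45608*(1 + 18*232)/(4176*(1 + 232)) = -45608/(18*232*233/(1 + 4176)) = -45608/(18*232*233/4177) = -45608/(18*232*(1/4177)*233) = -45608/973008/4177 = -45608*4177/973008 = -23813077/121626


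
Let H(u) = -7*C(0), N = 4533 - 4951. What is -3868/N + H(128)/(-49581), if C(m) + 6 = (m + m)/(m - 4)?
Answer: 4565756/493449 ≈ 9.2527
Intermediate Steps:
C(m) = -6 + 2*m/(-4 + m) (C(m) = -6 + (m + m)/(m - 4) = -6 + (2*m)/(-4 + m) = -6 + 2*m/(-4 + m))
N = -418
H(u) = 42 (H(u) = -28*(6 - 1*0)/(-4 + 0) = -28*(6 + 0)/(-4) = -28*(-1)*6/4 = -7*(-6) = 42)
-3868/N + H(128)/(-49581) = -3868/(-418) + 42/(-49581) = -3868*(-1/418) + 42*(-1/49581) = 1934/209 - 2/2361 = 4565756/493449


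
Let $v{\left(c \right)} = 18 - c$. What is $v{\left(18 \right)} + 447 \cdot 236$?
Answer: $105492$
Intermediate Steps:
$v{\left(18 \right)} + 447 \cdot 236 = \left(18 - 18\right) + 447 \cdot 236 = \left(18 - 18\right) + 105492 = 0 + 105492 = 105492$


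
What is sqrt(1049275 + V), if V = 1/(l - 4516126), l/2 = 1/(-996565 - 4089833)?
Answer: sqrt(5536586706005404940330785836358)/2297081425415 ≈ 1024.3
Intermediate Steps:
l = -1/2543199 (l = 2/(-996565 - 4089833) = 2/(-5086398) = 2*(-1/5086398) = -1/2543199 ≈ -3.9321e-7)
V = -2543199/11485407127075 (V = 1/(-1/2543199 - 4516126) = 1/(-11485407127075/2543199) = -2543199/11485407127075 ≈ -2.2143e-7)
sqrt(1049275 + V) = sqrt(1049275 - 2543199/11485407127075) = sqrt(12051350563259077426/11485407127075) = sqrt(5536586706005404940330785836358)/2297081425415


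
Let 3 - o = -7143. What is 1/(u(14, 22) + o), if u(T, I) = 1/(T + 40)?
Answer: 54/385885 ≈ 0.00013994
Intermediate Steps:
u(T, I) = 1/(40 + T)
o = 7146 (o = 3 - 1*(-7143) = 3 + 7143 = 7146)
1/(u(14, 22) + o) = 1/(1/(40 + 14) + 7146) = 1/(1/54 + 7146) = 1/(385885/54) = 54/385885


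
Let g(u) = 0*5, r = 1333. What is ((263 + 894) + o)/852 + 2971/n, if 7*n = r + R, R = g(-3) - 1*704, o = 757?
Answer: 3153825/89318 ≈ 35.310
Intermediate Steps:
g(u) = 0
R = -704 (R = 0 - 1*704 = 0 - 704 = -704)
n = 629/7 (n = (1333 - 704)/7 = (⅐)*629 = 629/7 ≈ 89.857)
((263 + 894) + o)/852 + 2971/n = ((263 + 894) + 757)/852 + 2971/(629/7) = (1157 + 757)*(1/852) + 2971*(7/629) = 1914*(1/852) + 20797/629 = 319/142 + 20797/629 = 3153825/89318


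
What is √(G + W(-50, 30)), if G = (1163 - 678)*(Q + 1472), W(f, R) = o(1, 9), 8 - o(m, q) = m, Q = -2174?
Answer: I*√340463 ≈ 583.49*I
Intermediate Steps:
o(m, q) = 8 - m
W(f, R) = 7 (W(f, R) = 8 - 1*1 = 8 - 1 = 7)
G = -340470 (G = (1163 - 678)*(-2174 + 1472) = 485*(-702) = -340470)
√(G + W(-50, 30)) = √(-340470 + 7) = √(-340463) = I*√340463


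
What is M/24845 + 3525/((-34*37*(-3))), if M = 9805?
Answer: 8305513/6251002 ≈ 1.3287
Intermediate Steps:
M/24845 + 3525/((-34*37*(-3))) = 9805/24845 + 3525/((-34*37*(-3))) = 9805*(1/24845) + 3525/((-1258*(-3))) = 1961/4969 + 3525/3774 = 1961/4969 + 3525*(1/3774) = 1961/4969 + 1175/1258 = 8305513/6251002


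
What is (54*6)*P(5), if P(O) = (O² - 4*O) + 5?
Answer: 3240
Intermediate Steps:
P(O) = 5 + O² - 4*O
(54*6)*P(5) = (54*6)*(5 + 5² - 4*5) = 324*(5 + 25 - 20) = 324*10 = 3240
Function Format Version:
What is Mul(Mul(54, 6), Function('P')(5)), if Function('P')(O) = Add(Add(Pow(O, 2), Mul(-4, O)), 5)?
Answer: 3240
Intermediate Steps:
Function('P')(O) = Add(5, Pow(O, 2), Mul(-4, O))
Mul(Mul(54, 6), Function('P')(5)) = Mul(Mul(54, 6), Add(5, Pow(5, 2), Mul(-4, 5))) = Mul(324, Add(5, 25, -20)) = Mul(324, 10) = 3240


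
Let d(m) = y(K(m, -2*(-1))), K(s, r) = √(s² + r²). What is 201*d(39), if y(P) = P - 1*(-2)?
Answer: 402 + 1005*√61 ≈ 8251.3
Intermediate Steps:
K(s, r) = √(r² + s²)
y(P) = 2 + P (y(P) = P + 2 = 2 + P)
d(m) = 2 + √(4 + m²) (d(m) = 2 + √((-2*(-1))² + m²) = 2 + √(2² + m²) = 2 + √(4 + m²))
201*d(39) = 201*(2 + √(4 + 39²)) = 201*(2 + √(4 + 1521)) = 201*(2 + √1525) = 201*(2 + 5*√61) = 402 + 1005*√61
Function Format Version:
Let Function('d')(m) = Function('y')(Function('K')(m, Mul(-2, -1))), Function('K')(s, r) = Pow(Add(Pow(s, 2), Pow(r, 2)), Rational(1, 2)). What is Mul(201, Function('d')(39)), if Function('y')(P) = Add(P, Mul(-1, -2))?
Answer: Add(402, Mul(1005, Pow(61, Rational(1, 2)))) ≈ 8251.3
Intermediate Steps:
Function('K')(s, r) = Pow(Add(Pow(r, 2), Pow(s, 2)), Rational(1, 2))
Function('y')(P) = Add(2, P) (Function('y')(P) = Add(P, 2) = Add(2, P))
Function('d')(m) = Add(2, Pow(Add(4, Pow(m, 2)), Rational(1, 2))) (Function('d')(m) = Add(2, Pow(Add(Pow(Mul(-2, -1), 2), Pow(m, 2)), Rational(1, 2))) = Add(2, Pow(Add(Pow(2, 2), Pow(m, 2)), Rational(1, 2))) = Add(2, Pow(Add(4, Pow(m, 2)), Rational(1, 2))))
Mul(201, Function('d')(39)) = Mul(201, Add(2, Pow(Add(4, Pow(39, 2)), Rational(1, 2)))) = Mul(201, Add(2, Pow(Add(4, 1521), Rational(1, 2)))) = Mul(201, Add(2, Pow(1525, Rational(1, 2)))) = Mul(201, Add(2, Mul(5, Pow(61, Rational(1, 2))))) = Add(402, Mul(1005, Pow(61, Rational(1, 2))))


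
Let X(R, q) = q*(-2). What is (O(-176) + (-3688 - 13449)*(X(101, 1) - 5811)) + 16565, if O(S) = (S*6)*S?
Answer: 99819802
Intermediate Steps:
X(R, q) = -2*q
O(S) = 6*S² (O(S) = (6*S)*S = 6*S²)
(O(-176) + (-3688 - 13449)*(X(101, 1) - 5811)) + 16565 = (6*(-176)² + (-3688 - 13449)*(-2*1 - 5811)) + 16565 = (6*30976 - 17137*(-2 - 5811)) + 16565 = (185856 - 17137*(-5813)) + 16565 = (185856 + 99617381) + 16565 = 99803237 + 16565 = 99819802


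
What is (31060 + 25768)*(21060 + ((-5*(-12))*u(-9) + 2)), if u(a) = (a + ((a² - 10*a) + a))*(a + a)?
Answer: -8193347384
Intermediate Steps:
u(a) = 2*a*(a² - 8*a) (u(a) = (a + (a² - 9*a))*(2*a) = (a² - 8*a)*(2*a) = 2*a*(a² - 8*a))
(31060 + 25768)*(21060 + ((-5*(-12))*u(-9) + 2)) = (31060 + 25768)*(21060 + ((-5*(-12))*(2*(-9)²*(-8 - 9)) + 2)) = 56828*(21060 + (60*(2*81*(-17)) + 2)) = 56828*(21060 + (60*(-2754) + 2)) = 56828*(21060 + (-165240 + 2)) = 56828*(21060 - 165238) = 56828*(-144178) = -8193347384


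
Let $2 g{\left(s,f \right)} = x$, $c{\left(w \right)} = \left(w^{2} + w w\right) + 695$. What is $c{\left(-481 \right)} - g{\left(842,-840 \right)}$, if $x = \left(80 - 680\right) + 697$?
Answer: $\frac{926737}{2} \approx 4.6337 \cdot 10^{5}$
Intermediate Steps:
$x = 97$ ($x = -600 + 697 = 97$)
$c{\left(w \right)} = 695 + 2 w^{2}$ ($c{\left(w \right)} = \left(w^{2} + w^{2}\right) + 695 = 2 w^{2} + 695 = 695 + 2 w^{2}$)
$g{\left(s,f \right)} = \frac{97}{2}$ ($g{\left(s,f \right)} = \frac{1}{2} \cdot 97 = \frac{97}{2}$)
$c{\left(-481 \right)} - g{\left(842,-840 \right)} = \left(695 + 2 \left(-481\right)^{2}\right) - \frac{97}{2} = \left(695 + 2 \cdot 231361\right) - \frac{97}{2} = \left(695 + 462722\right) - \frac{97}{2} = 463417 - \frac{97}{2} = \frac{926737}{2}$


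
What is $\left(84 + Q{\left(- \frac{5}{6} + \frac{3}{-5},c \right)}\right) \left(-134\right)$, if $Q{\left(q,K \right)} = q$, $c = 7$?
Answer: $- \frac{165959}{15} \approx -11064.0$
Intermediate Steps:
$\left(84 + Q{\left(- \frac{5}{6} + \frac{3}{-5},c \right)}\right) \left(-134\right) = \left(84 + \left(- \frac{5}{6} + \frac{3}{-5}\right)\right) \left(-134\right) = \left(84 + \left(\left(-5\right) \frac{1}{6} + 3 \left(- \frac{1}{5}\right)\right)\right) \left(-134\right) = \left(84 - \frac{43}{30}\right) \left(-134\right) = \frac{2477}{30} \left(-134\right) = - \frac{165959}{15}$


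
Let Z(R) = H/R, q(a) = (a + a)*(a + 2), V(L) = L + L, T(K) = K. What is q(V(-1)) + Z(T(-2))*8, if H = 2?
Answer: -8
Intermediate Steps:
V(L) = 2*L
q(a) = 2*a*(2 + a) (q(a) = (2*a)*(2 + a) = 2*a*(2 + a))
Z(R) = 2/R
q(V(-1)) + Z(T(-2))*8 = 2*(2*(-1))*(2 + 2*(-1)) + (2/(-2))*8 = 2*(-2)*(2 - 2) + (2*(-1/2))*8 = 2*(-2)*0 - 1*8 = 0 - 8 = -8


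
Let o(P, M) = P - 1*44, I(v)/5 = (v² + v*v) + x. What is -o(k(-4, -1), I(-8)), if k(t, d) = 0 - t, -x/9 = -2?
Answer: 40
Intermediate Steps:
x = 18 (x = -9*(-2) = 18)
I(v) = 90 + 10*v² (I(v) = 5*((v² + v*v) + 18) = 5*((v² + v²) + 18) = 5*(2*v² + 18) = 5*(18 + 2*v²) = 90 + 10*v²)
k(t, d) = -t
o(P, M) = -44 + P (o(P, M) = P - 44 = -44 + P)
-o(k(-4, -1), I(-8)) = -(-44 - 1*(-4)) = -(-44 + 4) = -1*(-40) = 40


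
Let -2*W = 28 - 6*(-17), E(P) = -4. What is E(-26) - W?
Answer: 61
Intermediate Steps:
W = -65 (W = -(28 - 6*(-17))/2 = -(28 + 102)/2 = -½*130 = -65)
E(-26) - W = -4 - 1*(-65) = -4 + 65 = 61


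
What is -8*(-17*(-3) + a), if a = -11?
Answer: -320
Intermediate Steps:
-8*(-17*(-3) + a) = -8*(-17*(-3) - 11) = -8*(51 - 11) = -8*40 = -320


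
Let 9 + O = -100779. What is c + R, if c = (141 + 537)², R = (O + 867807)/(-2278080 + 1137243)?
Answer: 174807916163/380279 ≈ 4.5968e+5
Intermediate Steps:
O = -100788 (O = -9 - 100779 = -100788)
R = -255673/380279 (R = (-100788 + 867807)/(-2278080 + 1137243) = 767019/(-1140837) = 767019*(-1/1140837) = -255673/380279 ≈ -0.67233)
c = 459684 (c = 678² = 459684)
c + R = 459684 - 255673/380279 = 174807916163/380279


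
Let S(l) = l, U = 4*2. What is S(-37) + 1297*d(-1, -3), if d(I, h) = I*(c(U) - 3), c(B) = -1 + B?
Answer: -5225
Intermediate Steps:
U = 8
d(I, h) = 4*I (d(I, h) = I*((-1 + 8) - 3) = I*(7 - 3) = I*4 = 4*I)
S(-37) + 1297*d(-1, -3) = -37 + 1297*(4*(-1)) = -37 + 1297*(-4) = -37 - 5188 = -5225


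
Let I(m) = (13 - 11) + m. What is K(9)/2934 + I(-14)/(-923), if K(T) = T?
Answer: 4835/300898 ≈ 0.016069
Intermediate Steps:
I(m) = 2 + m
K(9)/2934 + I(-14)/(-923) = 9/2934 + (2 - 14)/(-923) = 9*(1/2934) - 12*(-1/923) = 1/326 + 12/923 = 4835/300898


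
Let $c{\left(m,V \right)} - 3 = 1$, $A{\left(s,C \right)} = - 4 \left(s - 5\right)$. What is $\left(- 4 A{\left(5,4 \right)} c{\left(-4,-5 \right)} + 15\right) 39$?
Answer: $585$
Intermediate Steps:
$A{\left(s,C \right)} = 20 - 4 s$ ($A{\left(s,C \right)} = - 4 \left(-5 + s\right) = 20 - 4 s$)
$c{\left(m,V \right)} = 4$ ($c{\left(m,V \right)} = 3 + 1 = 4$)
$\left(- 4 A{\left(5,4 \right)} c{\left(-4,-5 \right)} + 15\right) 39 = \left(- 4 \left(20 - 20\right) 4 + 15\right) 39 = \left(\left(-4\right) 0 \cdot 4 + 15\right) 39 = \left(0 \cdot 4 + 15\right) 39 = \left(0 + 15\right) 39 = 15 \cdot 39 = 585$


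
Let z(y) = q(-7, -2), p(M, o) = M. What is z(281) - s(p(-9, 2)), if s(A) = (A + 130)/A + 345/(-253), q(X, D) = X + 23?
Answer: 3050/99 ≈ 30.808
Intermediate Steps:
q(X, D) = 23 + X
s(A) = -15/11 + (130 + A)/A (s(A) = (130 + A)/A + 345*(-1/253) = (130 + A)/A - 15/11 = -15/11 + (130 + A)/A)
z(y) = 16 (z(y) = 23 - 7 = 16)
z(281) - s(p(-9, 2)) = 16 - (-4/11 + 130/(-9)) = 16 - (-4/11 + 130*(-1/9)) = 16 - (-4/11 - 130/9) = 16 - 1*(-1466/99) = 16 + 1466/99 = 3050/99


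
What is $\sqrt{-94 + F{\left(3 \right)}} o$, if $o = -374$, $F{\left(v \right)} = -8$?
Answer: $- 374 i \sqrt{102} \approx - 3777.2 i$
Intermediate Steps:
$\sqrt{-94 + F{\left(3 \right)}} o = \sqrt{-94 - 8} \left(-374\right) = \sqrt{-102} \left(-374\right) = i \sqrt{102} \left(-374\right) = - 374 i \sqrt{102}$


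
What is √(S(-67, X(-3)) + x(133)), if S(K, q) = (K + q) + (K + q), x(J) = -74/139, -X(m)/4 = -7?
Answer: 2*I*√379331/139 ≈ 8.8618*I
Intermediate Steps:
X(m) = 28 (X(m) = -4*(-7) = 28)
x(J) = -74/139 (x(J) = -74*1/139 = -74/139)
S(K, q) = 2*K + 2*q
√(S(-67, X(-3)) + x(133)) = √((2*(-67) + 2*28) - 74/139) = √((-134 + 56) - 74/139) = √(-78 - 74/139) = √(-10916/139) = 2*I*√379331/139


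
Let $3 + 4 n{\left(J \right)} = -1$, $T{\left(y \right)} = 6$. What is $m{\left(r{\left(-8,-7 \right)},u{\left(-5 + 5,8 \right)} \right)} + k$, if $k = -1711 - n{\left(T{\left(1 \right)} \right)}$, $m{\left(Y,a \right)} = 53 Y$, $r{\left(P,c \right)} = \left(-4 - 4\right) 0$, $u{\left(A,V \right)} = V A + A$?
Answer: $-1710$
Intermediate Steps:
$u{\left(A,V \right)} = A + A V$ ($u{\left(A,V \right)} = A V + A = A + A V$)
$r{\left(P,c \right)} = 0$ ($r{\left(P,c \right)} = \left(-8\right) 0 = 0$)
$n{\left(J \right)} = -1$ ($n{\left(J \right)} = - \frac{3}{4} + \frac{1}{4} \left(-1\right) = - \frac{3}{4} - \frac{1}{4} = -1$)
$k = -1710$ ($k = -1711 - -1 = -1711 + 1 = -1710$)
$m{\left(r{\left(-8,-7 \right)},u{\left(-5 + 5,8 \right)} \right)} + k = 53 \cdot 0 - 1710 = 0 - 1710 = -1710$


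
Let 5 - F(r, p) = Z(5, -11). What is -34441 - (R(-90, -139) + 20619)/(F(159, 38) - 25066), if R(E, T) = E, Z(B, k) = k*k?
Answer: -96363637/2798 ≈ -34440.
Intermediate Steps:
Z(B, k) = k²
F(r, p) = -116 (F(r, p) = 5 - 1*(-11)² = 5 - 1*121 = 5 - 121 = -116)
-34441 - (R(-90, -139) + 20619)/(F(159, 38) - 25066) = -34441 - (-90 + 20619)/(-116 - 25066) = -34441 - 20529/(-25182) = -34441 - 20529*(-1)/25182 = -34441 - 1*(-2281/2798) = -34441 + 2281/2798 = -96363637/2798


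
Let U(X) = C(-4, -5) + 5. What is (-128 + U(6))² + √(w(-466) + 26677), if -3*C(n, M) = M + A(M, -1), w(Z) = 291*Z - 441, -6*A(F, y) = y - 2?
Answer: 59049/4 + I*√109370 ≈ 14762.0 + 330.71*I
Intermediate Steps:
A(F, y) = ⅓ - y/6 (A(F, y) = -(y - 2)/6 = -(-2 + y)/6 = ⅓ - y/6)
w(Z) = -441 + 291*Z
C(n, M) = -⅙ - M/3 (C(n, M) = -(M + (⅓ - ⅙*(-1)))/3 = -(M + (⅓ + ⅙))/3 = -(M + ½)/3 = -(½ + M)/3 = -⅙ - M/3)
U(X) = 13/2 (U(X) = (-⅙ - ⅓*(-5)) + 5 = (-⅙ + 5/3) + 5 = 3/2 + 5 = 13/2)
(-128 + U(6))² + √(w(-466) + 26677) = (-128 + 13/2)² + √((-441 + 291*(-466)) + 26677) = (-243/2)² + √((-441 - 135606) + 26677) = 59049/4 + √(-136047 + 26677) = 59049/4 + √(-109370) = 59049/4 + I*√109370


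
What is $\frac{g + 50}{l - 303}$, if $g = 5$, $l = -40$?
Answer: $- \frac{55}{343} \approx -0.16035$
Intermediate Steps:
$\frac{g + 50}{l - 303} = \frac{5 + 50}{-40 - 303} = \frac{55}{-343} = 55 \left(- \frac{1}{343}\right) = - \frac{55}{343}$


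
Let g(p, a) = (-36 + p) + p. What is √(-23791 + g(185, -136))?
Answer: I*√23457 ≈ 153.16*I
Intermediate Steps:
g(p, a) = -36 + 2*p
√(-23791 + g(185, -136)) = √(-23791 + (-36 + 2*185)) = √(-23791 + (-36 + 370)) = √(-23791 + 334) = √(-23457) = I*√23457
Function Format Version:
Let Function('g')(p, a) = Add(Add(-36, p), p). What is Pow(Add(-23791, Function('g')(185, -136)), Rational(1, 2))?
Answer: Mul(I, Pow(23457, Rational(1, 2))) ≈ Mul(153.16, I)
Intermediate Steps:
Function('g')(p, a) = Add(-36, Mul(2, p))
Pow(Add(-23791, Function('g')(185, -136)), Rational(1, 2)) = Pow(Add(-23791, Add(-36, Mul(2, 185))), Rational(1, 2)) = Pow(Add(-23791, Add(-36, 370)), Rational(1, 2)) = Pow(Add(-23791, 334), Rational(1, 2)) = Pow(-23457, Rational(1, 2)) = Mul(I, Pow(23457, Rational(1, 2)))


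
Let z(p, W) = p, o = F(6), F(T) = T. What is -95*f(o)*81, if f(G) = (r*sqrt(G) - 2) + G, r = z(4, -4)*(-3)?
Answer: -30780 + 92340*sqrt(6) ≈ 1.9541e+5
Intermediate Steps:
o = 6
r = -12 (r = 4*(-3) = -12)
f(G) = -2 + G - 12*sqrt(G) (f(G) = (-12*sqrt(G) - 2) + G = (-2 - 12*sqrt(G)) + G = -2 + G - 12*sqrt(G))
-95*f(o)*81 = -95*(-2 + 6 - 12*sqrt(6))*81 = -95*(4 - 12*sqrt(6))*81 = (-380 + 1140*sqrt(6))*81 = -30780 + 92340*sqrt(6)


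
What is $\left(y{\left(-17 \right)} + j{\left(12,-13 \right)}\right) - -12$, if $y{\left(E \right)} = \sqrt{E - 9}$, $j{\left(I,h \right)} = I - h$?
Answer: $37 + i \sqrt{26} \approx 37.0 + 5.099 i$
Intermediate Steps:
$y{\left(E \right)} = \sqrt{-9 + E}$
$\left(y{\left(-17 \right)} + j{\left(12,-13 \right)}\right) - -12 = \left(\sqrt{-9 - 17} + \left(12 - -13\right)\right) - -12 = \left(\sqrt{-26} + \left(12 + 13\right)\right) + \left(21 - 9\right) = \left(i \sqrt{26} + 25\right) + 12 = \left(25 + i \sqrt{26}\right) + 12 = 37 + i \sqrt{26}$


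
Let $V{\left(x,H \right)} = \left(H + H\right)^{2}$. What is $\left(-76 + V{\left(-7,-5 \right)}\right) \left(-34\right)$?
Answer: $-816$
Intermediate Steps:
$V{\left(x,H \right)} = 4 H^{2}$ ($V{\left(x,H \right)} = \left(2 H\right)^{2} = 4 H^{2}$)
$\left(-76 + V{\left(-7,-5 \right)}\right) \left(-34\right) = \left(-76 + 4 \left(-5\right)^{2}\right) \left(-34\right) = \left(-76 + 4 \cdot 25\right) \left(-34\right) = \left(-76 + 100\right) \left(-34\right) = 24 \left(-34\right) = -816$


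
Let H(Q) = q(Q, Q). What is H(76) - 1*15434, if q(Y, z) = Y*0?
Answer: -15434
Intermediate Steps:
q(Y, z) = 0
H(Q) = 0
H(76) - 1*15434 = 0 - 1*15434 = 0 - 15434 = -15434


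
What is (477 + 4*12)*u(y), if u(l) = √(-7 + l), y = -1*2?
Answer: 1575*I ≈ 1575.0*I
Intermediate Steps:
y = -2
(477 + 4*12)*u(y) = (477 + 4*12)*√(-7 - 2) = (477 + 48)*√(-9) = 525*(3*I) = 1575*I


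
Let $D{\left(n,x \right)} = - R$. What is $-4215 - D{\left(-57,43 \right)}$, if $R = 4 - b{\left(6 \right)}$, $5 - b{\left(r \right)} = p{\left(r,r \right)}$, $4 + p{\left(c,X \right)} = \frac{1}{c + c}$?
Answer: $- \frac{50639}{12} \approx -4219.9$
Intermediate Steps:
$p{\left(c,X \right)} = -4 + \frac{1}{2 c}$ ($p{\left(c,X \right)} = -4 + \frac{1}{c + c} = -4 + \frac{1}{2 c}$)
$b{\left(r \right)} = 9 - \frac{1}{2 r}$ ($b{\left(r \right)} = 5 - \left(-4 + \frac{1}{2 r}\right) = 5 + \left(4 - \frac{1}{2 r}\right) = 9 - \frac{1}{2 r}$)
$R = - \frac{59}{12}$ ($R = 4 - \left(9 - \frac{1}{2 \cdot 6}\right) = 4 - \left(9 - \frac{1}{12}\right) = 4 - \frac{107}{12} = - \frac{59}{12} \approx -4.9167$)
$D{\left(n,x \right)} = \frac{59}{12}$ ($D{\left(n,x \right)} = \left(-1\right) \left(- \frac{59}{12}\right) = \frac{59}{12}$)
$-4215 - D{\left(-57,43 \right)} = -4215 - \frac{59}{12} = - \frac{50639}{12}$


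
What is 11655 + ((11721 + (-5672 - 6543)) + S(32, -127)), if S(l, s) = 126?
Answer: 11287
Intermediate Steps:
11655 + ((11721 + (-5672 - 6543)) + S(32, -127)) = 11655 + ((11721 + (-5672 - 6543)) + 126) = 11655 + ((11721 - 12215) + 126) = 11655 + (-494 + 126) = 11655 - 368 = 11287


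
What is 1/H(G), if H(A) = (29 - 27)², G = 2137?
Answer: ¼ ≈ 0.25000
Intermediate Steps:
H(A) = 4 (H(A) = 2² = 4)
1/H(G) = 1/4 = ¼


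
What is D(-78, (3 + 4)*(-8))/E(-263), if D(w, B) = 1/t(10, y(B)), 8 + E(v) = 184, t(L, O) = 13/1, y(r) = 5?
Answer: 1/2288 ≈ 0.00043706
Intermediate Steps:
t(L, O) = 13 (t(L, O) = 13*1 = 13)
E(v) = 176 (E(v) = -8 + 184 = 176)
D(w, B) = 1/13
D(-78, (3 + 4)*(-8))/E(-263) = (1/13)/176 = (1/13)*(1/176) = 1/2288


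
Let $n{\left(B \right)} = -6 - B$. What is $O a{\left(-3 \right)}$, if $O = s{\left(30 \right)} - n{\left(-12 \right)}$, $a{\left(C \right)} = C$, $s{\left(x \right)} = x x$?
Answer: $-2682$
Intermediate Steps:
$s{\left(x \right)} = x^{2}$
$O = 894$ ($O = 30^{2} - \left(-6 - -12\right) = 900 - \left(-6 + 12\right) = 900 - 6 = 894$)
$O a{\left(-3 \right)} = 894 \left(-3\right) = -2682$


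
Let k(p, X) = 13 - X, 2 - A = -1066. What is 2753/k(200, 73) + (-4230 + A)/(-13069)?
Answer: -35789237/784140 ≈ -45.641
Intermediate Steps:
A = 1068 (A = 2 - 1*(-1066) = 2 + 1066 = 1068)
2753/k(200, 73) + (-4230 + A)/(-13069) = 2753/(13 - 1*73) + (-4230 + 1068)/(-13069) = 2753/(13 - 73) - 3162*(-1/13069) = 2753/(-60) + 3162/13069 = 2753*(-1/60) + 3162/13069 = -2753/60 + 3162/13069 = -35789237/784140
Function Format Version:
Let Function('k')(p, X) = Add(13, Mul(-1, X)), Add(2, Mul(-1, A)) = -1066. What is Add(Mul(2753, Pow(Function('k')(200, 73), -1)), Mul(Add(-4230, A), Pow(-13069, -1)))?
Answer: Rational(-35789237, 784140) ≈ -45.641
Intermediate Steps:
A = 1068 (A = Add(2, Mul(-1, -1066)) = Add(2, 1066) = 1068)
Add(Mul(2753, Pow(Function('k')(200, 73), -1)), Mul(Add(-4230, A), Pow(-13069, -1))) = Add(Mul(2753, Pow(Add(13, Mul(-1, 73)), -1)), Mul(Add(-4230, 1068), Pow(-13069, -1))) = Add(Mul(2753, Pow(Add(13, -73), -1)), Mul(-3162, Rational(-1, 13069))) = Add(Mul(2753, Pow(-60, -1)), Rational(3162, 13069)) = Add(Mul(2753, Rational(-1, 60)), Rational(3162, 13069)) = Add(Rational(-2753, 60), Rational(3162, 13069)) = Rational(-35789237, 784140)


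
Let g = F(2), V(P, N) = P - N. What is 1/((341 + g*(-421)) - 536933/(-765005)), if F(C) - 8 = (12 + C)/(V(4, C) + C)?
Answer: -1530010/6884736139 ≈ -0.00022223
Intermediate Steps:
F(C) = 11 + C/4 (F(C) = 8 + (12 + C)/((4 - C) + C) = 8 + (12 + C)/4 = 8 + (12 + C)*(1/4) = 8 + (3 + C/4) = 11 + C/4)
g = 23/2 (g = 11 + (1/4)*2 = 11 + 1/2 = 23/2 ≈ 11.500)
1/((341 + g*(-421)) - 536933/(-765005)) = 1/((341 + (23/2)*(-421)) - 536933/(-765005)) = 1/((341 - 9683/2) - 536933*(-1/765005)) = 1/(-9001/2 + 536933/765005) = 1/(-6884736139/1530010) = -1530010/6884736139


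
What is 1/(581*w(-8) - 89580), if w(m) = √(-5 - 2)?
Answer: -89580/8026939327 - 581*I*√7/8026939327 ≈ -1.116e-5 - 1.915e-7*I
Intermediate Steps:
w(m) = I*√7 (w(m) = √(-7) = I*√7)
1/(581*w(-8) - 89580) = 1/(581*(I*√7) - 89580) = 1/(581*I*√7 - 89580) = 1/(-89580 + 581*I*√7)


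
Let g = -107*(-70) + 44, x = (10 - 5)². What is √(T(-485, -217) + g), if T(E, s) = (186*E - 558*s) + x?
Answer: √38435 ≈ 196.05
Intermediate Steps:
x = 25 (x = 5² = 25)
T(E, s) = 25 - 558*s + 186*E (T(E, s) = (186*E - 558*s) + 25 = (-558*s + 186*E) + 25 = 25 - 558*s + 186*E)
g = 7534 (g = 7490 + 44 = 7534)
√(T(-485, -217) + g) = √((25 - 558*(-217) + 186*(-485)) + 7534) = √((25 + 121086 - 90210) + 7534) = √(30901 + 7534) = √38435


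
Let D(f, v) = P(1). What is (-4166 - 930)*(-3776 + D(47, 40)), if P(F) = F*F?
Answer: 19237400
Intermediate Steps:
P(F) = F**2
D(f, v) = 1 (D(f, v) = 1**2 = 1)
(-4166 - 930)*(-3776 + D(47, 40)) = (-4166 - 930)*(-3776 + 1) = -5096*(-3775) = 19237400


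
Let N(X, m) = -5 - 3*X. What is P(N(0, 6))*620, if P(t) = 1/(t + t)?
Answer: -62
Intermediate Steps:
P(t) = 1/(2*t)
P(N(0, 6))*620 = (1/(2*(-5 - 3*0)))*620 = (1/(2*(-5 + 0)))*620 = ((½)/(-5))*620 = ((½)*(-⅕))*620 = -⅒*620 = -62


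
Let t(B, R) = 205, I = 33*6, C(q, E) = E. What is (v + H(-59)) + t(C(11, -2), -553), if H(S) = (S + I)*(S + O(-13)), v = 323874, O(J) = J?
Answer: 314071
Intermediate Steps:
I = 198
H(S) = (-13 + S)*(198 + S) (H(S) = (S + 198)*(S - 13) = (198 + S)*(-13 + S) = (-13 + S)*(198 + S))
(v + H(-59)) + t(C(11, -2), -553) = (323874 + (-2574 + (-59)² + 185*(-59))) + 205 = (323874 + (-2574 + 3481 - 10915)) + 205 = (323874 - 10008) + 205 = 313866 + 205 = 314071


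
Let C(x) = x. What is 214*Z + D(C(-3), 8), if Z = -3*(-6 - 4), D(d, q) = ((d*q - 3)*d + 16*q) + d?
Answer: 6626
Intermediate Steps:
D(d, q) = d + 16*q + d*(-3 + d*q) (D(d, q) = ((-3 + d*q)*d + 16*q) + d = (d*(-3 + d*q) + 16*q) + d = (16*q + d*(-3 + d*q)) + d = d + 16*q + d*(-3 + d*q))
Z = 30 (Z = -3*(-10) = 30)
214*Z + D(C(-3), 8) = 214*30 + (-2*(-3) + 16*8 + 8*(-3)**2) = 6420 + (6 + 128 + 8*9) = 6420 + (6 + 128 + 72) = 6420 + 206 = 6626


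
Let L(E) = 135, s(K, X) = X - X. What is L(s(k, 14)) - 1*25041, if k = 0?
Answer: -24906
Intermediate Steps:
s(K, X) = 0
L(s(k, 14)) - 1*25041 = 135 - 1*25041 = 135 - 25041 = -24906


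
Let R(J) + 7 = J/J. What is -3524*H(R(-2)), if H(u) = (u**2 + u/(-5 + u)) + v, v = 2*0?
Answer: -1416648/11 ≈ -1.2879e+5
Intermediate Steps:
R(J) = -6 (R(J) = -7 + J/J = -7 + 1 = -6)
v = 0
H(u) = u**2 + u/(-5 + u) (H(u) = (u**2 + u/(-5 + u)) + 0 = u**2 + u/(-5 + u))
-3524*H(R(-2)) = -(-21144)*(1 + (-6)**2 - 5*(-6))/(-5 - 6) = -(-21144)*(1 + 36 + 30)/(-11) = -(-21144)*(-1)*67/11 = -3524*402/11 = -1416648/11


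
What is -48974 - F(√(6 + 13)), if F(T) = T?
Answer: -48974 - √19 ≈ -48978.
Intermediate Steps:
-48974 - F(√(6 + 13)) = -48974 - √(6 + 13) = -48974 - √19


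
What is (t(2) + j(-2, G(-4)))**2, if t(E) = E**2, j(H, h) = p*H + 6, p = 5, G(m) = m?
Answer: 0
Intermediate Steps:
j(H, h) = 6 + 5*H (j(H, h) = 5*H + 6 = 6 + 5*H)
(t(2) + j(-2, G(-4)))**2 = (2**2 + (6 + 5*(-2)))**2 = (4 + (6 - 10))**2 = (4 - 4)**2 = 0**2 = 0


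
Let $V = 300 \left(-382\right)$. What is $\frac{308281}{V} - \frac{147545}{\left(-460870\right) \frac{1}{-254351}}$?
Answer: $- \frac{430087589407147}{5281570200} \approx -81432.0$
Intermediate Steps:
$V = -114600$
$\frac{308281}{V} - \frac{147545}{\left(-460870\right) \frac{1}{-254351}} = \frac{308281}{-114600} - \frac{147545}{\left(-460870\right) \frac{1}{-254351}} = 308281 \left(- \frac{1}{114600}\right) - \frac{147545}{\left(-460870\right) \left(- \frac{1}{254351}\right)} = - \frac{308281}{114600} - \frac{147545}{\frac{460870}{254351}} = - \frac{308281}{114600} - \frac{7505643659}{92174} = - \frac{430087589407147}{5281570200}$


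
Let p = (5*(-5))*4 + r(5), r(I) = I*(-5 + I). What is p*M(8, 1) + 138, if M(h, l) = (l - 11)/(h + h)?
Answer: 401/2 ≈ 200.50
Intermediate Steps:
M(h, l) = (-11 + l)/(2*h) (M(h, l) = (-11 + l)/((2*h)) = (-11 + l)*(1/(2*h)) = (-11 + l)/(2*h))
p = -100 (p = (5*(-5))*4 + 5*(-5 + 5) = -25*4 + 5*0 = -100 + 0 = -100)
p*M(8, 1) + 138 = -50*(-11 + 1)/8 + 138 = -50*(-10)/8 + 138 = -100*(-5/8) + 138 = 125/2 + 138 = 401/2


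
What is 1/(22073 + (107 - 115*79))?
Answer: 1/13095 ≈ 7.6365e-5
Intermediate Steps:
1/(22073 + (107 - 115*79)) = 1/(22073 + (107 - 9085)) = 1/(22073 - 8978) = 1/13095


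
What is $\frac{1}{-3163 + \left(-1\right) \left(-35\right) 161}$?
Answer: $\frac{1}{2472} \approx 0.00040453$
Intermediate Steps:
$\frac{1}{-3163 + \left(-1\right) \left(-35\right) 161} = \frac{1}{-3163 + 35 \cdot 161} = \frac{1}{-3163 + 5635} = \frac{1}{2472}$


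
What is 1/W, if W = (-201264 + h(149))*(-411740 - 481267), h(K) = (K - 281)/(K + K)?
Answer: 149/26779852904814 ≈ 5.5639e-12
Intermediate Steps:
h(K) = (-281 + K)/(2*K) (h(K) = (-281 + K)/((2*K)) = (-281 + K)*(1/(2*K)) = (-281 + K)/(2*K))
W = 26779852904814/149 (W = (-201264 + (½)*(-281 + 149)/149)*(-411740 - 481267) = (-201264 + (½)*(1/149)*(-132))*(-893007) = (-201264 - 66/149)*(-893007) = -29988402/149*(-893007) = 26779852904814/149 ≈ 1.7973e+11)
1/W = 1/(26779852904814/149) = 149/26779852904814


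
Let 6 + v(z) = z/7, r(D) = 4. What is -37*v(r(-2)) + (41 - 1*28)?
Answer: 1497/7 ≈ 213.86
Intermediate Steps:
v(z) = -6 + z/7
-37*v(r(-2)) + (41 - 1*28) = -37*(-6 + (⅐)*4) + (41 - 1*28) = -37*(-6 + 4/7) + (41 - 28) = -37*(-38/7) + 13 = 1406/7 + 13 = 1497/7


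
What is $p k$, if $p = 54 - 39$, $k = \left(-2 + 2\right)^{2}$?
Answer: $0$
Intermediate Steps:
$k = 0$ ($k = 0^{2} = 0$)
$p = 15$
$p k = 15 \cdot 0 = 0$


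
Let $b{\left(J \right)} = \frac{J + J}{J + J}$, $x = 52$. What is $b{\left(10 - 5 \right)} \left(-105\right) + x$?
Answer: $-53$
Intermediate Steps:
$b{\left(J \right)} = 1$ ($b{\left(J \right)} = \frac{2 J}{2 J} = 2 J \frac{1}{2 J} = 1$)
$b{\left(10 - 5 \right)} \left(-105\right) + x = 1 \left(-105\right) + 52 = -105 + 52 = -53$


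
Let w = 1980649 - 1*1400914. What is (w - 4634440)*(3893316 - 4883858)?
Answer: 4016355600110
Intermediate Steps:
w = 579735 (w = 1980649 - 1400914 = 579735)
(w - 4634440)*(3893316 - 4883858) = (579735 - 4634440)*(3893316 - 4883858) = -4054705*(-990542) = 4016355600110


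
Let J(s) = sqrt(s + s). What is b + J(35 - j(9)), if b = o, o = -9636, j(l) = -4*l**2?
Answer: -9636 + sqrt(718) ≈ -9609.2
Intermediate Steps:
b = -9636
J(s) = sqrt(2)*sqrt(s) (J(s) = sqrt(2*s) = sqrt(2)*sqrt(s))
b + J(35 - j(9)) = -9636 + sqrt(2)*sqrt(35 - (-4)*9**2) = -9636 + sqrt(2)*sqrt(35 - (-4)*81) = -9636 + sqrt(2)*sqrt(35 - 1*(-324)) = -9636 + sqrt(2)*sqrt(35 + 324) = -9636 + sqrt(2)*sqrt(359) = -9636 + sqrt(718)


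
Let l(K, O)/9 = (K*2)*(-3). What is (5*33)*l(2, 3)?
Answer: -17820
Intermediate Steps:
l(K, O) = -54*K (l(K, O) = 9*((K*2)*(-3)) = 9*((2*K)*(-3)) = 9*(-6*K) = -54*K)
(5*33)*l(2, 3) = (5*33)*(-54*2) = 165*(-108) = -17820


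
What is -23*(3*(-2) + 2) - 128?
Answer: -36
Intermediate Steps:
-23*(3*(-2) + 2) - 128 = -23*(-6 + 2) - 128 = -23*(-4) - 128 = 92 - 128 = -36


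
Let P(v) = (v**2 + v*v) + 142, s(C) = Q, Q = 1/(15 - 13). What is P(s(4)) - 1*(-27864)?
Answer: 56013/2 ≈ 28007.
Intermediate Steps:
Q = 1/2 ≈ 0.50000
s(C) = 1/2
P(v) = 142 + 2*v**2 (P(v) = (v**2 + v**2) + 142 = 2*v**2 + 142 = 142 + 2*v**2)
P(s(4)) - 1*(-27864) = (142 + 2*(1/2)**2) - 1*(-27864) = (142 + 2*(1/4)) + 27864 = (142 + 1/2) + 27864 = 285/2 + 27864 = 56013/2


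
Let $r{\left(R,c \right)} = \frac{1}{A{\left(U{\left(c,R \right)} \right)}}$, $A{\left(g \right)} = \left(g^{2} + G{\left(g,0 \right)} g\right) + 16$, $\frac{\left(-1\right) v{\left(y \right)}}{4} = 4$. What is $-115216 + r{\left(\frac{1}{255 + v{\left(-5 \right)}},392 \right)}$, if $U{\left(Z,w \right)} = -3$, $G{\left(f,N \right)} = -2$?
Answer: $- \frac{3571695}{31} \approx -1.1522 \cdot 10^{5}$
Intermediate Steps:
$v{\left(y \right)} = -16$ ($v{\left(y \right)} = \left(-4\right) 4 = -16$)
$A{\left(g \right)} = 16 + g^{2} - 2 g$ ($A{\left(g \right)} = \left(g^{2} - 2 g\right) + 16 = 16 + g^{2} - 2 g$)
$r{\left(R,c \right)} = \frac{1}{31}$ ($r{\left(R,c \right)} = \frac{1}{16 + \left(-3\right)^{2} - -6} = \frac{1}{16 + 9 + 6} = \frac{1}{31}$)
$-115216 + r{\left(\frac{1}{255 + v{\left(-5 \right)}},392 \right)} = -115216 + \frac{1}{31} = - \frac{3571695}{31}$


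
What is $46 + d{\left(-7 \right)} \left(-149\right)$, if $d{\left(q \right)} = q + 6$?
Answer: $195$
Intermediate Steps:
$d{\left(q \right)} = 6 + q$
$46 + d{\left(-7 \right)} \left(-149\right) = 46 + \left(6 - 7\right) \left(-149\right) = 46 - -149 = 46 + 149 = 195$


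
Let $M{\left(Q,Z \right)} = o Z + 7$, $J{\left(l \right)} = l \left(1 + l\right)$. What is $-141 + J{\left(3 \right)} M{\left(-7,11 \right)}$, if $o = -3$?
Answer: $-453$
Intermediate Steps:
$M{\left(Q,Z \right)} = 7 - 3 Z$ ($M{\left(Q,Z \right)} = - 3 Z + 7 = 7 - 3 Z$)
$-141 + J{\left(3 \right)} M{\left(-7,11 \right)} = -141 + 3 \left(1 + 3\right) \left(7 - 33\right) = -141 + 3 \cdot 4 \left(7 - 33\right) = -141 + 12 \left(-26\right) = -141 - 312 = -453$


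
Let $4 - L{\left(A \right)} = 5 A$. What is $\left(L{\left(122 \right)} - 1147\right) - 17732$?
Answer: $-19485$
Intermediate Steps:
$L{\left(A \right)} = 4 - 5 A$
$\left(L{\left(122 \right)} - 1147\right) - 17732 = \left(\left(4 - 610\right) - 1147\right) - 17732 = \left(-606 - 1147\right) - 17732 = -1753 - 17732 = -19485$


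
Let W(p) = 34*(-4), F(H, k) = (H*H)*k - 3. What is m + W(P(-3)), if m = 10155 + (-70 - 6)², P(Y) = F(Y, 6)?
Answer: 15795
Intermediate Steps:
F(H, k) = -3 + k*H² (F(H, k) = H²*k - 3 = k*H² - 3 = -3 + k*H²)
P(Y) = -3 + 6*Y²
W(p) = -136
m = 15931 (m = 10155 + (-76)² = 10155 + 5776 = 15931)
m + W(P(-3)) = 15931 - 136 = 15795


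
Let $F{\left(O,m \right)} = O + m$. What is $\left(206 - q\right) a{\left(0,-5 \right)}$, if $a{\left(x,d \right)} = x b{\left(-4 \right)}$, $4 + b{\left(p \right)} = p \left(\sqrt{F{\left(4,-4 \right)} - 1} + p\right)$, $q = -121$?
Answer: $0$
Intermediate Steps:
$b{\left(p \right)} = -4 + p \left(i + p\right)$ ($b{\left(p \right)} = -4 + p \left(\sqrt{\left(4 - 4\right) - 1} + p\right) = -4 + p \left(\sqrt{0 - 1} + p\right) = -4 + p \left(\sqrt{-1} + p\right) = -4 + p \left(i + p\right)$)
$a{\left(x,d \right)} = x \left(12 - 4 i\right)$ ($a{\left(x,d \right)} = x \left(-4 + \left(-4\right)^{2} + i \left(-4\right)\right) = x \left(-4 + 16 - 4 i\right) = x \left(12 - 4 i\right)$)
$\left(206 - q\right) a{\left(0,-5 \right)} = \left(206 - -121\right) 4 \cdot 0 \left(3 - i\right) = \left(206 + 121\right) 0 = 327 \cdot 0 = 0$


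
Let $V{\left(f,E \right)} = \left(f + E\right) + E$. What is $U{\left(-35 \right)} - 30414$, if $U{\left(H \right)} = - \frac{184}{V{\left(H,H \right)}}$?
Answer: $- \frac{3193286}{105} \approx -30412.0$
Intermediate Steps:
$V{\left(f,E \right)} = f + 2 E$ ($V{\left(f,E \right)} = \left(E + f\right) + E = f + 2 E$)
$U{\left(H \right)} = - \frac{184}{3 H}$ ($U{\left(H \right)} = - \frac{184}{H + 2 H} = - \frac{184}{3 H}$)
$U{\left(-35 \right)} - 30414 = - \frac{184}{3 \left(-35\right)} - 30414 = \left(- \frac{184}{3}\right) \left(- \frac{1}{35}\right) - 30414 = \frac{184}{105} - 30414 = - \frac{3193286}{105}$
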